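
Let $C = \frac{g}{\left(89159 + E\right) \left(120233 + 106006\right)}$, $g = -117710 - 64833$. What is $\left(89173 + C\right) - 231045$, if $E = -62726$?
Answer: $- \frac{848419456874207}{5980175487} \approx -1.4187 \cdot 10^{5}$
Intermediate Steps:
$g = -182543$ ($g = -117710 - 64833 = -182543$)
$C = - \frac{182543}{5980175487}$ ($C = - \frac{182543}{\left(89159 - 62726\right) \left(120233 + 106006\right)} = - \frac{182543}{26433 \cdot 226239} = - \frac{182543}{5980175487} \approx -3.0525 \cdot 10^{-5}$)
$\left(89173 + C\right) - 231045 = \left(89173 - \frac{182543}{5980175487}\right) - 231045 = \frac{533270188519708}{5980175487} - 231045 = - \frac{848419456874207}{5980175487}$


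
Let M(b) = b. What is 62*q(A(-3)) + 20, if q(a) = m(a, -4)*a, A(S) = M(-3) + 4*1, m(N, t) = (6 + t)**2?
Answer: 268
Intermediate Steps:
A(S) = 1 (A(S) = -3 + 4*1 = -3 + 4 = 1)
q(a) = 4*a (q(a) = (6 - 4)**2*a = 2**2*a = 4*a)
62*q(A(-3)) + 20 = 62*(4*1) + 20 = 62*4 + 20 = 248 + 20 = 268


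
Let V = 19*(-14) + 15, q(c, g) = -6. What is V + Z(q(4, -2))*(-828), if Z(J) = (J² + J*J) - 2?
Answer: -58211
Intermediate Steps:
Z(J) = -2 + 2*J² (Z(J) = (J² + J²) - 2 = 2*J² - 2 = -2 + 2*J²)
V = -251 (V = -266 + 15 = -251)
V + Z(q(4, -2))*(-828) = -251 + (-2 + 2*(-6)²)*(-828) = -251 + (-2 + 2*36)*(-828) = -251 + (-2 + 72)*(-828) = -251 + 70*(-828) = -251 - 57960 = -58211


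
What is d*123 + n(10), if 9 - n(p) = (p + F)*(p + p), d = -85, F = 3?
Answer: -10706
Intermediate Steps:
n(p) = 9 - 2*p*(3 + p) (n(p) = 9 - (p + 3)*(p + p) = 9 - (3 + p)*2*p = 9 - 2*p*(3 + p))
d*123 + n(10) = -85*123 + (9 - 6*10 - 2*10**2) = -10455 + (9 - 60 - 2*100) = -10455 + (9 - 60 - 200) = -10455 - 251 = -10706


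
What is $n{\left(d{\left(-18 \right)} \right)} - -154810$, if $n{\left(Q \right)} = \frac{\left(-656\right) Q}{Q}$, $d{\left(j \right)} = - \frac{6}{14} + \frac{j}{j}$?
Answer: $154154$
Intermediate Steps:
$d{\left(j \right)} = \frac{4}{7}$ ($d{\left(j \right)} = \left(-6\right) \frac{1}{14} + 1 = - \frac{3}{7} + 1 = \frac{4}{7}$)
$n{\left(Q \right)} = -656$
$n{\left(d{\left(-18 \right)} \right)} - -154810 = -656 - -154810 = -656 + 154810 = 154154$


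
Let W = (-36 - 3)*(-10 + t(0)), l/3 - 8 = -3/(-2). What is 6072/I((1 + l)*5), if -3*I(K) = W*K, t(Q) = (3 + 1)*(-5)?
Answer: -2024/19175 ≈ -0.10555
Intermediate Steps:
t(Q) = -20 (t(Q) = 4*(-5) = -20)
l = 57/2 (l = 24 + 3*(-3/(-2)) = 24 + 3*(-3*(-½)) = 24 + 3*(3/2) = 24 + 9/2 = 57/2 ≈ 28.500)
W = 1170 (W = (-36 - 3)*(-10 - 20) = -39*(-30) = 1170)
I(K) = -390*K
6072/I((1 + l)*5) = 6072/((-390*(1 + 57/2)*5)) = 6072/((-11505*5)) = 6072/((-390*295/2)) = 6072/(-57525) = 6072*(-1/57525) = -2024/19175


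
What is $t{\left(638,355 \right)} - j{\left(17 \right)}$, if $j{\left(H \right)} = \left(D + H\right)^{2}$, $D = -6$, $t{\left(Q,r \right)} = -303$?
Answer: $-424$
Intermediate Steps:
$j{\left(H \right)} = \left(-6 + H\right)^{2}$
$t{\left(638,355 \right)} - j{\left(17 \right)} = -303 - \left(-6 + 17\right)^{2} = -303 - 11^{2} = -303 - 121 = -424$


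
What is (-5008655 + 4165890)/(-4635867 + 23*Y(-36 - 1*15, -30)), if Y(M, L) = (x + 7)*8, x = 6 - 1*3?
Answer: 842765/4634027 ≈ 0.18186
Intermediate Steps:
x = 3 (x = 6 - 3 = 3)
Y(M, L) = 80 (Y(M, L) = (3 + 7)*8 = 10*8 = 80)
(-5008655 + 4165890)/(-4635867 + 23*Y(-36 - 1*15, -30)) = (-5008655 + 4165890)/(-4635867 + 23*80) = -842765/(-4635867 + 1840) = -842765/(-4634027) = -842765*(-1/4634027) = 842765/4634027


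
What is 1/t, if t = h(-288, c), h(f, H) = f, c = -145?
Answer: -1/288 ≈ -0.0034722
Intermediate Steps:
t = -288
1/t = 1/(-288) = -1/288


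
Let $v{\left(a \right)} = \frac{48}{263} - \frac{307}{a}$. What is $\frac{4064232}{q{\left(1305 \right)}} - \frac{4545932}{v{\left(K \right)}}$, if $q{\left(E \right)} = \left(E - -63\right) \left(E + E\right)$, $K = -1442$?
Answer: $- \frac{256483401068087189}{22309102890} \approx -1.1497 \cdot 10^{7}$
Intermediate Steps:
$q{\left(E \right)} = 2 E \left(63 + E\right)$ ($q{\left(E \right)} = \left(E + \left(-737 + 800\right)\right) 2 E = \left(E + 63\right) 2 E = \left(63 + E\right) 2 E = 2 E \left(63 + E\right)$)
$v{\left(a \right)} = \frac{48}{263} - \frac{307}{a}$ ($v{\left(a \right)} = 48 \cdot \frac{1}{263} - \frac{307}{a} = \frac{48}{263} - \frac{307}{a}$)
$\frac{4064232}{q{\left(1305 \right)}} - \frac{4545932}{v{\left(K \right)}} = \frac{4064232}{2 \cdot 1305 \left(63 + 1305\right)} - \frac{4545932}{\frac{48}{263} - \frac{307}{-1442}} = \frac{4064232}{2 \cdot 1305 \cdot 1368} - \frac{4545932}{\frac{48}{263} - - \frac{307}{1442}} = \frac{4064232}{3570480} - \frac{4545932}{\frac{48}{263} + \frac{307}{1442}} = 4064232 \cdot \frac{1}{3570480} - \frac{4545932}{\frac{149957}{379246}} = \frac{169343}{148770} - \frac{1724026527272}{149957} = - \frac{256483401068087189}{22309102890}$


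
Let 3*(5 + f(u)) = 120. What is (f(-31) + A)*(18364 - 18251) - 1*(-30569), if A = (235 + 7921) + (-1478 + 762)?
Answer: 875244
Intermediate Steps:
f(u) = 35 (f(u) = -5 + (1/3)*120 = -5 + 40 = 35)
A = 7440 (A = 8156 - 716 = 7440)
(f(-31) + A)*(18364 - 18251) - 1*(-30569) = (35 + 7440)*(18364 - 18251) - 1*(-30569) = 7475*113 + 30569 = 844675 + 30569 = 875244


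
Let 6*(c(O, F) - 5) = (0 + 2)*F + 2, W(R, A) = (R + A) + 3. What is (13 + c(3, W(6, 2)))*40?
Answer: 880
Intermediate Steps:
W(R, A) = 3 + A + R (W(R, A) = (A + R) + 3 = 3 + A + R)
c(O, F) = 16/3 + F/3 (c(O, F) = 5 + ((0 + 2)*F + 2)/6 = 5 + (2*F + 2)/6 = 5 + (2 + 2*F)/6 = 5 + (1/3 + F/3) = 16/3 + F/3)
(13 + c(3, W(6, 2)))*40 = (13 + (16/3 + (3 + 2 + 6)/3))*40 = (13 + (16/3 + (1/3)*11))*40 = (13 + (16/3 + 11/3))*40 = (13 + 9)*40 = 22*40 = 880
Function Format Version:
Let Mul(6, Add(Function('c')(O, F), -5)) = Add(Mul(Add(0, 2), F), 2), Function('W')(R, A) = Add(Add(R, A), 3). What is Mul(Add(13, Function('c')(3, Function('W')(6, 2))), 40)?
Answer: 880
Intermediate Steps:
Function('W')(R, A) = Add(3, A, R) (Function('W')(R, A) = Add(Add(A, R), 3) = Add(3, A, R))
Function('c')(O, F) = Add(Rational(16, 3), Mul(Rational(1, 3), F)) (Function('c')(O, F) = Add(5, Mul(Rational(1, 6), Add(Mul(Add(0, 2), F), 2))) = Add(5, Mul(Rational(1, 6), Add(Mul(2, F), 2))) = Add(5, Mul(Rational(1, 6), Add(2, Mul(2, F)))) = Add(5, Add(Rational(1, 3), Mul(Rational(1, 3), F))) = Add(Rational(16, 3), Mul(Rational(1, 3), F)))
Mul(Add(13, Function('c')(3, Function('W')(6, 2))), 40) = Mul(Add(13, Add(Rational(16, 3), Mul(Rational(1, 3), Add(3, 2, 6)))), 40) = Mul(Add(13, Add(Rational(16, 3), Mul(Rational(1, 3), 11))), 40) = Mul(Add(13, Add(Rational(16, 3), Rational(11, 3))), 40) = Mul(Add(13, 9), 40) = Mul(22, 40) = 880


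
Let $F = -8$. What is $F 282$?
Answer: $-2256$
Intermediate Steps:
$F 282 = \left(-8\right) 282 = -2256$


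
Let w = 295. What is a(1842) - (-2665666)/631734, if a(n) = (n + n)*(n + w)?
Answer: 2486729990669/315867 ≈ 7.8727e+6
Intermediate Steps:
a(n) = 2*n*(295 + n) (a(n) = (n + n)*(n + 295) = (2*n)*(295 + n) = 2*n*(295 + n))
a(1842) - (-2665666)/631734 = 2*1842*(295 + 1842) - (-2665666)/631734 = 2*1842*2137 - (-2665666)/631734 = 7872708 - 1*(-1332833/315867) = 7872708 + 1332833/315867 = 2486729990669/315867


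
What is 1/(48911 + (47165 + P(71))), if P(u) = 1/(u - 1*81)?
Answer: 10/960759 ≈ 1.0408e-5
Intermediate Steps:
P(u) = 1/(-81 + u) (P(u) = 1/(u - 81) = 1/(-81 + u))
1/(48911 + (47165 + P(71))) = 1/(48911 + (47165 + 1/(-81 + 71))) = 1/(48911 + (47165 + 1/(-10))) = 1/(48911 + (47165 - ⅒)) = 1/(48911 + 471649/10) = 1/(960759/10) = 10/960759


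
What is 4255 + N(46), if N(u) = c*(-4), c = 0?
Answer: 4255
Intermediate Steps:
N(u) = 0 (N(u) = 0*(-4) = 0)
4255 + N(46) = 4255 + 0 = 4255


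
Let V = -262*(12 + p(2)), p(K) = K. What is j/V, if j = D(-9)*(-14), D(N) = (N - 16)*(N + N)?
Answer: 225/131 ≈ 1.7176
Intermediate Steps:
D(N) = 2*N*(-16 + N) (D(N) = (-16 + N)*(2*N) = 2*N*(-16 + N))
j = -6300 (j = (2*(-9)*(-16 - 9))*(-14) = (2*(-9)*(-25))*(-14) = 450*(-14) = -6300)
V = -3668 (V = -262*(12 + 2) = -262*14 = -3668)
j/V = -6300/(-3668) = -6300*(-1/3668) = 225/131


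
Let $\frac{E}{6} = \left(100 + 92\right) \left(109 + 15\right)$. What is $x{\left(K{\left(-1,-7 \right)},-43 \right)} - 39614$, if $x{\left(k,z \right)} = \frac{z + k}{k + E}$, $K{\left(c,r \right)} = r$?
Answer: $- \frac{5658503424}{142841} \approx -39614.0$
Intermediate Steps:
$E = 142848$ ($E = 6 \left(100 + 92\right) \left(109 + 15\right) = 6 \cdot 192 \cdot 124 = 6 \cdot 23808 = 142848$)
$x{\left(k,z \right)} = \frac{k + z}{142848 + k}$ ($x{\left(k,z \right)} = \frac{z + k}{k + 142848} = \frac{k + z}{142848 + k}$)
$x{\left(K{\left(-1,-7 \right)},-43 \right)} - 39614 = \frac{-7 - 43}{142848 - 7} - 39614 = \frac{1}{142841} \left(-50\right) - 39614 = - \frac{50}{142841} - 39614 = - \frac{5658503424}{142841}$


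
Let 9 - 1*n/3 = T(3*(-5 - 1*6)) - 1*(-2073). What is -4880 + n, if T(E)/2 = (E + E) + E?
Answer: -10478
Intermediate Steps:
T(E) = 6*E (T(E) = 2*((E + E) + E) = 2*(2*E + E) = 2*(3*E) = 6*E)
n = -5598 (n = 27 - 3*(6*(3*(-5 - 1*6)) - 1*(-2073)) = 27 - 3*(6*(3*(-5 - 6)) + 2073) = 27 - 3*(6*(3*(-11)) + 2073) = 27 - 3*(6*(-33) + 2073) = 27 - 3*(-198 + 2073) = 27 - 3*1875 = 27 - 5625 = -5598)
-4880 + n = -4880 - 5598 = -10478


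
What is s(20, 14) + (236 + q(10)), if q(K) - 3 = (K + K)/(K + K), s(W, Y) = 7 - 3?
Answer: 244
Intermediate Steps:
s(W, Y) = 4
q(K) = 4 (q(K) = 3 + (K + K)/(K + K) = 3 + (2*K)/((2*K)) = 3 + (2*K)*(1/(2*K)) = 3 + 1 = 4)
s(20, 14) + (236 + q(10)) = 4 + (236 + 4) = 4 + 240 = 244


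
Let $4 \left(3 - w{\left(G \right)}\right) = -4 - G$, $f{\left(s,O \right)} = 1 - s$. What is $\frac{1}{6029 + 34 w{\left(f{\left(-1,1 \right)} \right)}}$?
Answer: $\frac{1}{6182} \approx 0.00016176$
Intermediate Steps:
$w{\left(G \right)} = 4 + \frac{G}{4}$ ($w{\left(G \right)} = 3 - \frac{-4 - G}{4} = 3 + \left(1 + \frac{G}{4}\right) = 4 + \frac{G}{4}$)
$\frac{1}{6029 + 34 w{\left(f{\left(-1,1 \right)} \right)}} = \frac{1}{6029 + 34 \left(4 + \frac{1 - -1}{4}\right)} = \frac{1}{6029 + 34 \left(4 + \frac{1 + 1}{4}\right)} = \frac{1}{6029 + 34 \left(4 + \frac{1}{4} \cdot 2\right)} = \frac{1}{6029 + 34 \left(4 + \frac{1}{2}\right)} = \frac{1}{6029 + 34 \cdot \frac{9}{2}} = \frac{1}{6029 + 153} = \frac{1}{6182}$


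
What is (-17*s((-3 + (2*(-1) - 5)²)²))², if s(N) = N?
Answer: 1293984784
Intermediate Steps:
(-17*s((-3 + (2*(-1) - 5)²)²))² = (-17*(-3 + (2*(-1) - 5)²)²)² = (-17*(-3 + (-2 - 5)²)²)² = (-17*(-3 + (-7)²)²)² = (-17*(-3 + 49)²)² = (-17*46²)² = (-17*2116)² = (-35972)² = 1293984784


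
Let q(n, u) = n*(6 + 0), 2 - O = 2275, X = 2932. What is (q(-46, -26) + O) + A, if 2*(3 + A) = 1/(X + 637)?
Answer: -18216175/7138 ≈ -2552.0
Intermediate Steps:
O = -2273 (O = 2 - 1*2275 = 2 - 2275 = -2273)
q(n, u) = 6*n (q(n, u) = n*6 = 6*n)
A = -21413/7138 (A = -3 + 1/(2*(2932 + 637)) = -3 + (½)/3569 = -3 + (½)*(1/3569) = -3 + 1/7138 = -21413/7138 ≈ -2.9999)
(q(-46, -26) + O) + A = (6*(-46) - 2273) - 21413/7138 = (-276 - 2273) - 21413/7138 = -2549 - 21413/7138 = -18216175/7138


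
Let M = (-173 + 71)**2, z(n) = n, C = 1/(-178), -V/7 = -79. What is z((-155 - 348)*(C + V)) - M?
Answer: -51363711/178 ≈ -2.8856e+5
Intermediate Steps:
V = 553 (V = -7*(-79) = 553)
C = -1/178 ≈ -0.0056180
M = 10404 (M = (-102)**2 = 10404)
z((-155 - 348)*(C + V)) - M = (-155 - 348)*(-1/178 + 553) - 1*10404 = -503*98433/178 - 10404 = -49511799/178 - 10404 = -51363711/178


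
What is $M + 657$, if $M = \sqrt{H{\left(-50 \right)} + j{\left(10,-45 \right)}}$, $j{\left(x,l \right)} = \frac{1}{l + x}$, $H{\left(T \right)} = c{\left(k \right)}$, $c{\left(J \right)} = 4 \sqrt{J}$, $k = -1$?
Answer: $657 + \frac{\sqrt{-35 + 4900 i}}{35} \approx 658.41 + 1.4193 i$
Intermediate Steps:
$H{\left(T \right)} = 4 i$ ($H{\left(T \right)} = 4 \sqrt{-1} = 4 i$)
$M = \sqrt{- \frac{1}{35} + 4 i}$ ($M = \sqrt{4 i + \frac{1}{-45 + 10}} = \sqrt{4 i + \frac{1}{-35}} = \sqrt{4 i - \frac{1}{35}} = \sqrt{- \frac{1}{35} + 4 i} \approx 1.4092 + 1.4193 i$)
$M + 657 = \frac{\sqrt{-35 + 4900 i}}{35} + 657 = 657 + \frac{\sqrt{-35 + 4900 i}}{35}$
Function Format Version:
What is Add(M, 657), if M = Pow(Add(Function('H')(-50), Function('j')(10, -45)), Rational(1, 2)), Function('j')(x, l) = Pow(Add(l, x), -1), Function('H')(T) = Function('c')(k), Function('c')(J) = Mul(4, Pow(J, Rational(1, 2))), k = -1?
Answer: Add(657, Mul(Rational(1, 35), Pow(Add(-35, Mul(4900, I)), Rational(1, 2)))) ≈ Add(658.41, Mul(1.4193, I))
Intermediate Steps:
Function('H')(T) = Mul(4, I) (Function('H')(T) = Mul(4, Pow(-1, Rational(1, 2))) = Mul(4, I))
M = Pow(Add(Rational(-1, 35), Mul(4, I)), Rational(1, 2)) (M = Pow(Add(Mul(4, I), Pow(Add(-45, 10), -1)), Rational(1, 2)) = Pow(Add(Mul(4, I), Pow(-35, -1)), Rational(1, 2)) = Pow(Add(Mul(4, I), Rational(-1, 35)), Rational(1, 2)) = Pow(Add(Rational(-1, 35), Mul(4, I)), Rational(1, 2)) ≈ Add(1.4092, Mul(1.4193, I)))
Add(M, 657) = Add(Mul(Rational(1, 35), Pow(Add(-35, Mul(4900, I)), Rational(1, 2))), 657) = Add(657, Mul(Rational(1, 35), Pow(Add(-35, Mul(4900, I)), Rational(1, 2))))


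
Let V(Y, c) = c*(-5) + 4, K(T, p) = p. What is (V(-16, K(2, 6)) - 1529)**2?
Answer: 2418025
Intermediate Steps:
V(Y, c) = 4 - 5*c (V(Y, c) = -5*c + 4 = 4 - 5*c)
(V(-16, K(2, 6)) - 1529)**2 = ((4 - 5*6) - 1529)**2 = ((4 - 30) - 1529)**2 = (-26 - 1529)**2 = (-1555)**2 = 2418025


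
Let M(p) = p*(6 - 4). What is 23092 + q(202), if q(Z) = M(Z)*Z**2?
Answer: 16507908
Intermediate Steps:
M(p) = 2*p (M(p) = p*2 = 2*p)
q(Z) = 2*Z**3 (q(Z) = (2*Z)*Z**2 = 2*Z**3)
23092 + q(202) = 23092 + 2*202**3 = 23092 + 2*8242408 = 23092 + 16484816 = 16507908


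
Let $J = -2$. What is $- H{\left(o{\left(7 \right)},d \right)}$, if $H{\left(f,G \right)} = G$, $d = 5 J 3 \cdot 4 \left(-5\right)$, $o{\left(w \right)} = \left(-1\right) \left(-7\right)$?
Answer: $-600$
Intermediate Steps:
$o{\left(w \right)} = 7$
$d = 600$ ($d = 5 \left(-2\right) 3 \cdot 4 \left(-5\right) = \left(-10\right) 3 \left(-20\right) = \left(-30\right) \left(-20\right) = 600$)
$- H{\left(o{\left(7 \right)},d \right)} = \left(-1\right) 600 = -600$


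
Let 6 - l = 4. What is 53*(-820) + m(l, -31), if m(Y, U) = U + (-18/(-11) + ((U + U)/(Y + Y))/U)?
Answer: -956755/22 ≈ -43489.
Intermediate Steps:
l = 2 (l = 6 - 1*4 = 6 - 4 = 2)
m(Y, U) = 18/11 + U + 1/Y (m(Y, U) = U + (-18*(-1/11) + ((2*U)/((2*Y)))/U) = U + (18/11 + ((2*U)*(1/(2*Y)))/U) = U + (18/11 + (U/Y)/U) = U + (18/11 + 1/Y) = 18/11 + U + 1/Y)
53*(-820) + m(l, -31) = 53*(-820) + (18/11 - 31 + 1/2) = -43460 + (18/11 - 31 + ½) = -43460 - 635/22 = -956755/22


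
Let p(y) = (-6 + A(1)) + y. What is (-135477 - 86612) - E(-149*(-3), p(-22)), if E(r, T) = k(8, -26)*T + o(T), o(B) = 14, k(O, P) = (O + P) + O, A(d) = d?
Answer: -222373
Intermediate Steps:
k(O, P) = P + 2*O
p(y) = -5 + y (p(y) = (-6 + 1) + y = -5 + y)
E(r, T) = 14 - 10*T (E(r, T) = (-26 + 2*8)*T + 14 = (-26 + 16)*T + 14 = -10*T + 14 = 14 - 10*T)
(-135477 - 86612) - E(-149*(-3), p(-22)) = (-135477 - 86612) - (14 - 10*(-5 - 22)) = -222089 - (14 - 10*(-27)) = -222089 - (14 + 270) = -222089 - 1*284 = -222089 - 284 = -222373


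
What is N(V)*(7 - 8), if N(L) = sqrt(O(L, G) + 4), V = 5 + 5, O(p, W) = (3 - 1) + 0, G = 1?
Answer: -sqrt(6) ≈ -2.4495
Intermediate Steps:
O(p, W) = 2 (O(p, W) = 2 + 0 = 2)
V = 10
N(L) = sqrt(6) (N(L) = sqrt(2 + 4) = sqrt(6))
N(V)*(7 - 8) = sqrt(6)*(7 - 8) = sqrt(6)*(-1) = -sqrt(6)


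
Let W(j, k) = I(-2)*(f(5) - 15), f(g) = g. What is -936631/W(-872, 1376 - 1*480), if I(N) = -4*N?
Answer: 936631/80 ≈ 11708.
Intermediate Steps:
W(j, k) = -80 (W(j, k) = (-4*(-2))*(5 - 15) = 8*(-10) = -80)
-936631/W(-872, 1376 - 1*480) = -936631/(-80) = -936631*(-1/80) = 936631/80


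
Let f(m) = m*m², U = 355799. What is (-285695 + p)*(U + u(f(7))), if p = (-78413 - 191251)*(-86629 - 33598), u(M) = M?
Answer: 11546340186088686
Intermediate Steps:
f(m) = m³
p = 32420893728 (p = -269664*(-120227) = 32420893728)
(-285695 + p)*(U + u(f(7))) = (-285695 + 32420893728)*(355799 + 7³) = 32420608033*(355799 + 343) = 32420608033*356142 = 11546340186088686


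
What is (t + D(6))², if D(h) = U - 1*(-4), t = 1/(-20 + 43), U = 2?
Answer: 19321/529 ≈ 36.524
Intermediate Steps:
t = 1/23 ≈ 0.043478
D(h) = 6 (D(h) = 2 - 1*(-4) = 2 + 4 = 6)
(t + D(6))² = (1/23 + 6)² = (139/23)² = 19321/529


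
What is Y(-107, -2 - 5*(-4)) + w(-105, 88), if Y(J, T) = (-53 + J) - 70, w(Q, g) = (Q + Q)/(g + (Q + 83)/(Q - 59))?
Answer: -559810/2409 ≈ -232.38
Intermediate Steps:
w(Q, g) = 2*Q/(g + (83 + Q)/(-59 + Q)) (w(Q, g) = (2*Q)/(g + (83 + Q)/(-59 + Q)) = 2*Q/(g + (83 + Q)/(-59 + Q)))
Y(J, T) = -123 + J
Y(-107, -2 - 5*(-4)) + w(-105, 88) = (-123 - 107) + 2*(-105)*(-59 - 105)/(83 - 105 - 59*88 - 105*88) = -230 + 2*(-105)*(-164)/(83 - 105 - 5192 - 9240) = -230 + 2*(-105)*(-164)/(-14454) = -230 + 2*(-105)*(-1/14454)*(-164) = -230 - 5740/2409 = -559810/2409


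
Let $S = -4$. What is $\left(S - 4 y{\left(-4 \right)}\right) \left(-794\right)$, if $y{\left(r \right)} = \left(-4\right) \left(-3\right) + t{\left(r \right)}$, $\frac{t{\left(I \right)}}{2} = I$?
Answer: $15880$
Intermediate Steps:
$t{\left(I \right)} = 2 I$
$y{\left(r \right)} = 12 + 2 r$ ($y{\left(r \right)} = \left(-4\right) \left(-3\right) + 2 r = 12 + 2 r$)
$\left(S - 4 y{\left(-4 \right)}\right) \left(-794\right) = \left(-4 - 4 \left(12 + 2 \left(-4\right)\right)\right) \left(-794\right) = \left(-4 - 4 \left(12 - 8\right)\right) \left(-794\right) = \left(-4 - 16\right) \left(-794\right) = \left(-20\right) \left(-794\right) = 15880$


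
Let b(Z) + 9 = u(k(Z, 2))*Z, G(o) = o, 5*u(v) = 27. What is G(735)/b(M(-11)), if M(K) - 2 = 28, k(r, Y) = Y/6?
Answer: 245/51 ≈ 4.8039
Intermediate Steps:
k(r, Y) = Y/6 (k(r, Y) = Y*(⅙) = Y/6)
u(v) = 27/5 (u(v) = (⅕)*27 = 27/5)
M(K) = 30 (M(K) = 2 + 28 = 30)
b(Z) = -9 + 27*Z/5
G(735)/b(M(-11)) = 735/(-9 + (27/5)*30) = 735/(-9 + 162) = 735/153 = 735*(1/153) = 245/51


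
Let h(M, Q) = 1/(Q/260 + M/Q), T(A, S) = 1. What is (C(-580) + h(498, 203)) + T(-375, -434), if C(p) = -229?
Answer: -38864312/170689 ≈ -227.69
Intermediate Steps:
h(M, Q) = 1/(Q/260 + M/Q) (h(M, Q) = 1/(Q*(1/260) + M/Q) = 1/(Q/260 + M/Q))
(C(-580) + h(498, 203)) + T(-375, -434) = (-229 + 260*203/(203² + 260*498)) + 1 = (-229 + 260*203/(41209 + 129480)) + 1 = (-229 + 260*203/170689) + 1 = (-229 + 260*203*(1/170689)) + 1 = (-229 + 52780/170689) + 1 = -39035001/170689 + 1 = -38864312/170689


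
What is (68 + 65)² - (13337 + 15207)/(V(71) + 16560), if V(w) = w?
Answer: 294157215/16631 ≈ 17687.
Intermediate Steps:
(68 + 65)² - (13337 + 15207)/(V(71) + 16560) = (68 + 65)² - (13337 + 15207)/(71 + 16560) = 133² - 28544/16631 = 17689 - 28544/16631 = 294157215/16631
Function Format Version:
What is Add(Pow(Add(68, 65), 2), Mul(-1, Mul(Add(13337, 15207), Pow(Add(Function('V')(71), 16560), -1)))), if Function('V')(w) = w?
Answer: Rational(294157215, 16631) ≈ 17687.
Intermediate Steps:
Add(Pow(Add(68, 65), 2), Mul(-1, Mul(Add(13337, 15207), Pow(Add(Function('V')(71), 16560), -1)))) = Add(Pow(Add(68, 65), 2), Mul(-1, Mul(Add(13337, 15207), Pow(Add(71, 16560), -1)))) = Add(Pow(133, 2), Mul(-1, Mul(28544, Pow(16631, -1)))) = Add(17689, Mul(-1, Mul(28544, Rational(1, 16631)))) = Add(17689, Mul(-1, Rational(28544, 16631))) = Add(17689, Rational(-28544, 16631)) = Rational(294157215, 16631)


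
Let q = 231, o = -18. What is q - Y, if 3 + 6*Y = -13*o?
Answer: 385/2 ≈ 192.50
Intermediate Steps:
Y = 77/2 (Y = -1/2 + (-13*(-18))/6 = -1/2 + (1/6)*234 = -1/2 + 39 = 77/2 ≈ 38.500)
q - Y = 231 - 1*77/2 = 231 - 77/2 = 385/2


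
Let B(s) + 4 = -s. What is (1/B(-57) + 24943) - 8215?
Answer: 886585/53 ≈ 16728.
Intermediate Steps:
B(s) = -4 - s
(1/B(-57) + 24943) - 8215 = (1/(-4 - 1*(-57)) + 24943) - 8215 = (1/(-4 + 57) + 24943) - 8215 = (1/53 + 24943) - 8215 = 1321980/53 - 8215 = 886585/53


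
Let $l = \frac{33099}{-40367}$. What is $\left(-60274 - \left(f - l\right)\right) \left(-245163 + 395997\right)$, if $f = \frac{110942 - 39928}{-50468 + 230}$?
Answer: $- \frac{3072787665677373692}{337992891} \approx -9.0913 \cdot 10^{9}$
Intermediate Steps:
$f = - \frac{35507}{25119}$ ($f = \frac{71014}{-50238} = 71014 \left(- \frac{1}{50238}\right) = - \frac{35507}{25119} \approx -1.4136$)
$l = - \frac{33099}{40367}$ ($l = 33099 \left(- \frac{1}{40367}\right) = - \frac{33099}{40367} \approx -0.81995$)
$\left(-60274 - \left(f - l\right)\right) \left(-245163 + 395997\right) = \left(-60274 - - \frac{601897288}{1013978673}\right) \left(-245163 + 395997\right) = \left(-60274 + \left(- \frac{33099}{40367} + \frac{35507}{25119}\right)\right) 150834 = \left(-60274 + \frac{601897288}{1013978673}\right) 150834 = \left(- \frac{61115948639114}{1013978673}\right) 150834 = - \frac{3072787665677373692}{337992891}$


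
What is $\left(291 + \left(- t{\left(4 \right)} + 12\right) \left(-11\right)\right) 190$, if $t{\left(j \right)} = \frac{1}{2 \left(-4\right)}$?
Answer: $\frac{119795}{4} \approx 29949.0$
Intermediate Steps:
$t{\left(j \right)} = - \frac{1}{8}$ ($t{\left(j \right)} = \frac{1}{-8} = - \frac{1}{8}$)
$\left(291 + \left(- t{\left(4 \right)} + 12\right) \left(-11\right)\right) 190 = \left(291 + \left(\left(-1\right) \left(- \frac{1}{8}\right) + 12\right) \left(-11\right)\right) 190 = \left(291 + \left(\frac{1}{8} + 12\right) \left(-11\right)\right) 190 = \left(291 + \frac{97}{8} \left(-11\right)\right) 190 = \left(291 - \frac{1067}{8}\right) 190 = \frac{1261}{8} \cdot 190 = \frac{119795}{4}$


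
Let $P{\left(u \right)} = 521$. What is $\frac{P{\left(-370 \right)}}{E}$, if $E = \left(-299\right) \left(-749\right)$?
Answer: $\frac{521}{223951} \approx 0.0023264$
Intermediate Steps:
$E = 223951$
$\frac{P{\left(-370 \right)}}{E} = \frac{521}{223951}$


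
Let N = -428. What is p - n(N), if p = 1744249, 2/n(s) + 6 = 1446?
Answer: 1255859279/720 ≈ 1.7442e+6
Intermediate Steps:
n(s) = 1/720 (n(s) = 2/(-6 + 1446) = 2/1440 = 2*(1/1440) = 1/720)
p - n(N) = 1744249 - 1*1/720 = 1744249 - 1/720 = 1255859279/720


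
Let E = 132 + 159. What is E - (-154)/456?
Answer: 66425/228 ≈ 291.34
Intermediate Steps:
E = 291
E - (-154)/456 = 291 - (-154)/456 = 291 - 1*(-77/228) = 291 + 77/228 = 66425/228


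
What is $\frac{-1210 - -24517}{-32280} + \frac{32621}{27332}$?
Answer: $\frac{34664913}{73523080} \approx 0.47148$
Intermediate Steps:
$\frac{-1210 - -24517}{-32280} + \frac{32621}{27332} = \left(-1210 + 24517\right) \left(- \frac{1}{32280}\right) + 32621 \cdot \frac{1}{27332} = 23307 \left(- \frac{1}{32280}\right) + \frac{32621}{27332} = - \frac{7769}{10760} + \frac{32621}{27332} = \frac{34664913}{73523080}$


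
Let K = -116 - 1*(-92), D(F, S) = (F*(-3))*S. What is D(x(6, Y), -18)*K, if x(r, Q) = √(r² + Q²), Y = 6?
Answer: -7776*√2 ≈ -10997.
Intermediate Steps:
x(r, Q) = √(Q² + r²)
D(F, S) = -3*F*S (D(F, S) = (-3*F)*S = -3*F*S)
K = -24 (K = -116 + 92 = -24)
D(x(6, Y), -18)*K = -3*√(6² + 6²)*(-18)*(-24) = -3*√(36 + 36)*(-18)*(-24) = -3*√72*(-18)*(-24) = -3*6*√2*(-18)*(-24) = (324*√2)*(-24) = -7776*√2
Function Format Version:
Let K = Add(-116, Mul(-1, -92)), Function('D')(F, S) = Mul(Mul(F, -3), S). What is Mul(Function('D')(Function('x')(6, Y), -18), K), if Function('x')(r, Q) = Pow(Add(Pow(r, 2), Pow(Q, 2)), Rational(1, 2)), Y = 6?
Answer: Mul(-7776, Pow(2, Rational(1, 2))) ≈ -10997.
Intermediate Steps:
Function('x')(r, Q) = Pow(Add(Pow(Q, 2), Pow(r, 2)), Rational(1, 2))
Function('D')(F, S) = Mul(-3, F, S) (Function('D')(F, S) = Mul(Mul(-3, F), S) = Mul(-3, F, S))
K = -24 (K = Add(-116, 92) = -24)
Mul(Function('D')(Function('x')(6, Y), -18), K) = Mul(Mul(-3, Pow(Add(Pow(6, 2), Pow(6, 2)), Rational(1, 2)), -18), -24) = Mul(Mul(-3, Pow(Add(36, 36), Rational(1, 2)), -18), -24) = Mul(Mul(-3, Pow(72, Rational(1, 2)), -18), -24) = Mul(Mul(-3, Mul(6, Pow(2, Rational(1, 2))), -18), -24) = Mul(Mul(324, Pow(2, Rational(1, 2))), -24) = Mul(-7776, Pow(2, Rational(1, 2)))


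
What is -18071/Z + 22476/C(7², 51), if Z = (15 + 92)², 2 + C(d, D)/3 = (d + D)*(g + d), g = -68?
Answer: -60073475/10887999 ≈ -5.5174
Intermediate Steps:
C(d, D) = -6 + 3*(-68 + d)*(D + d) (C(d, D) = -6 + 3*((d + D)*(-68 + d)) = -6 + 3*((D + d)*(-68 + d)) = -6 + 3*((-68 + d)*(D + d)) = -6 + 3*(-68 + d)*(D + d))
Z = 11449 (Z = 107² = 11449)
-18071/Z + 22476/C(7², 51) = -18071/11449 + 22476/(-6 - 204*51 - 204*7² + 3*(7²)² + 3*51*7²) = -18071*1/11449 + 22476/(-6 - 10404 - 204*49 + 3*49² + 3*51*49) = -18071/11449 + 22476/(-6 - 10404 - 9996 + 3*2401 + 7497) = -18071/11449 + 22476/(-6 - 10404 - 9996 + 7203 + 7497) = -18071/11449 + 22476/(-5706) = -18071/11449 + 22476*(-1/5706) = -18071/11449 - 3746/951 = -60073475/10887999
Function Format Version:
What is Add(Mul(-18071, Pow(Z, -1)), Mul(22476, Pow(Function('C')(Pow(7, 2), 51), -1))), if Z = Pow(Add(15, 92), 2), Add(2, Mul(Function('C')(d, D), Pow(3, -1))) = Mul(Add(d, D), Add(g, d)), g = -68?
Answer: Rational(-60073475, 10887999) ≈ -5.5174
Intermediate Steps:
Function('C')(d, D) = Add(-6, Mul(3, Add(-68, d), Add(D, d))) (Function('C')(d, D) = Add(-6, Mul(3, Mul(Add(d, D), Add(-68, d)))) = Add(-6, Mul(3, Mul(Add(D, d), Add(-68, d)))) = Add(-6, Mul(3, Mul(Add(-68, d), Add(D, d)))) = Add(-6, Mul(3, Add(-68, d), Add(D, d))))
Z = 11449 (Z = Pow(107, 2) = 11449)
Add(Mul(-18071, Pow(Z, -1)), Mul(22476, Pow(Function('C')(Pow(7, 2), 51), -1))) = Add(Mul(-18071, Pow(11449, -1)), Mul(22476, Pow(Add(-6, Mul(-204, 51), Mul(-204, Pow(7, 2)), Mul(3, Pow(Pow(7, 2), 2)), Mul(3, 51, Pow(7, 2))), -1))) = Add(Mul(-18071, Rational(1, 11449)), Mul(22476, Pow(Add(-6, -10404, Mul(-204, 49), Mul(3, Pow(49, 2)), Mul(3, 51, 49)), -1))) = Add(Rational(-18071, 11449), Mul(22476, Pow(Add(-6, -10404, -9996, Mul(3, 2401), 7497), -1))) = Add(Rational(-18071, 11449), Mul(22476, Pow(Add(-6, -10404, -9996, 7203, 7497), -1))) = Add(Rational(-18071, 11449), Mul(22476, Pow(-5706, -1))) = Add(Rational(-18071, 11449), Mul(22476, Rational(-1, 5706))) = Add(Rational(-18071, 11449), Rational(-3746, 951)) = Rational(-60073475, 10887999)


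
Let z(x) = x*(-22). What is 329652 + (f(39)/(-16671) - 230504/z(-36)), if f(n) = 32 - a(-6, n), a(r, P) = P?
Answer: 181195626626/550143 ≈ 3.2936e+5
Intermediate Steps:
z(x) = -22*x
f(n) = 32 - n
329652 + (f(39)/(-16671) - 230504/z(-36)) = 329652 + ((32 - 1*39)/(-16671) - 230504/((-22*(-36)))) = 329652 + ((32 - 39)*(-1/16671) - 230504/792) = 329652 + (-7*(-1/16671) - 230504*1/792) = 329652 + (7/16671 - 28813/99) = 329652 - 160113610/550143 = 181195626626/550143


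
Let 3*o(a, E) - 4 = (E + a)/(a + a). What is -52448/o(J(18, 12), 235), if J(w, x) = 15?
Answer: -472032/37 ≈ -12758.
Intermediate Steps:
o(a, E) = 4/3 + (E + a)/(6*a) (o(a, E) = 4/3 + ((E + a)/(a + a))/3 = 4/3 + ((E + a)/((2*a)))/3 = 4/3 + ((E + a)*(1/(2*a)))/3 = 4/3 + ((E + a)/(2*a))/3 = 4/3 + (E + a)/(6*a))
-52448/o(J(18, 12), 235) = -52448*90/(235 + 9*15) = -52448*90/(235 + 135) = -52448/((1/6)*(1/15)*370) = -52448/37/9 = -52448*9/37 = -472032/37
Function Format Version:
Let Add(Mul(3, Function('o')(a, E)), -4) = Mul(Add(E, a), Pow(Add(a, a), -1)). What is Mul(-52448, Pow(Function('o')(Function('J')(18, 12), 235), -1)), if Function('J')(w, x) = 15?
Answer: Rational(-472032, 37) ≈ -12758.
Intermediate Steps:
Function('o')(a, E) = Add(Rational(4, 3), Mul(Rational(1, 6), Pow(a, -1), Add(E, a))) (Function('o')(a, E) = Add(Rational(4, 3), Mul(Rational(1, 3), Mul(Add(E, a), Pow(Add(a, a), -1)))) = Add(Rational(4, 3), Mul(Rational(1, 3), Mul(Add(E, a), Pow(Mul(2, a), -1)))) = Add(Rational(4, 3), Mul(Rational(1, 3), Mul(Add(E, a), Mul(Rational(1, 2), Pow(a, -1))))) = Add(Rational(4, 3), Mul(Rational(1, 3), Mul(Rational(1, 2), Pow(a, -1), Add(E, a)))) = Add(Rational(4, 3), Mul(Rational(1, 6), Pow(a, -1), Add(E, a))))
Mul(-52448, Pow(Function('o')(Function('J')(18, 12), 235), -1)) = Mul(-52448, Pow(Mul(Rational(1, 6), Pow(15, -1), Add(235, Mul(9, 15))), -1)) = Mul(-52448, Pow(Mul(Rational(1, 6), Rational(1, 15), Add(235, 135)), -1)) = Mul(-52448, Pow(Mul(Rational(1, 6), Rational(1, 15), 370), -1)) = Mul(-52448, Pow(Rational(37, 9), -1)) = Mul(-52448, Rational(9, 37)) = Rational(-472032, 37)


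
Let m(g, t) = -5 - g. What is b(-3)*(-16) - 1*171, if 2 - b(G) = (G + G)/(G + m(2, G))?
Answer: -967/5 ≈ -193.40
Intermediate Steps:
b(G) = 2 - 2*G/(-7 + G) (b(G) = 2 - (G + G)/(G + (-5 - 1*2)) = 2 - 2*G/(G + (-5 - 2)) = 2 - 2*G/(G - 7) = 2 - 2*G/(-7 + G))
b(-3)*(-16) - 1*171 = -14/(-7 - 3)*(-16) - 1*171 = -14/(-10)*(-16) - 171 = -14*(-⅒)*(-16) - 171 = (7/5)*(-16) - 171 = -112/5 - 171 = -967/5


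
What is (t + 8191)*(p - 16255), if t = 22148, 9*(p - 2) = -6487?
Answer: -514967444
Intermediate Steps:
p = -6469/9 (p = 2 + (⅑)*(-6487) = 2 - 6487/9 = -6469/9 ≈ -718.78)
(t + 8191)*(p - 16255) = (22148 + 8191)*(-6469/9 - 16255) = 30339*(-152764/9) = -514967444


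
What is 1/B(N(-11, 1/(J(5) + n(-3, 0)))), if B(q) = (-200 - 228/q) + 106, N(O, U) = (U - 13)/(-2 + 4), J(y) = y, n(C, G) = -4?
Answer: -1/56 ≈ -0.017857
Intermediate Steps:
N(O, U) = -13/2 + U/2 (N(O, U) = (-13 + U)/2 = (-13 + U)*(½) = -13/2 + U/2)
B(q) = -94 - 228/q
1/B(N(-11, 1/(J(5) + n(-3, 0)))) = 1/(-94 - 228/(-13/2 + 1/(2*(5 - 4)))) = 1/(-94 - 228/(-13/2 + (½)/1)) = 1/(-94 - 228/(-13/2 + (½)*1)) = 1/(-94 - 228/(-13/2 + ½)) = 1/(-94 - 228/(-6)) = 1/(-94 - 228*(-⅙)) = 1/(-94 + 38) = 1/(-56) = -1/56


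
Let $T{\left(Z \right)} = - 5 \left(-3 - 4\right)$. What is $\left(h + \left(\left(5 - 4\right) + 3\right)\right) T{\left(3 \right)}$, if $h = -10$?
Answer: $-210$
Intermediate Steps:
$T{\left(Z \right)} = 35$ ($T{\left(Z \right)} = \left(-5\right) \left(-7\right) = 35$)
$\left(h + \left(\left(5 - 4\right) + 3\right)\right) T{\left(3 \right)} = \left(-10 + \left(\left(5 - 4\right) + 3\right)\right) 35 = \left(-10 + \left(1 + 3\right)\right) 35 = \left(-10 + 4\right) 35 = \left(-6\right) 35 = -210$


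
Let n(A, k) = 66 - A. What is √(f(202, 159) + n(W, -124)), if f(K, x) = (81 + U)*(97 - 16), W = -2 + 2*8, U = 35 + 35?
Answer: √12283 ≈ 110.83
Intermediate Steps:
U = 70
W = 14 (W = -2 + 16 = 14)
f(K, x) = 12231 (f(K, x) = (81 + 70)*(97 - 16) = 151*81 = 12231)
√(f(202, 159) + n(W, -124)) = √(12231 + (66 - 1*14)) = √(12231 + (66 - 14)) = √(12231 + 52) = √12283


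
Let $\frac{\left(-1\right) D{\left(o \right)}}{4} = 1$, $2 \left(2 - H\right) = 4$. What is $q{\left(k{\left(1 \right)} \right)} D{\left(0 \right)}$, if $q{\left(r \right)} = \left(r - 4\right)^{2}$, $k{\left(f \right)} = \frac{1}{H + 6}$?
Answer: $- \frac{529}{9} \approx -58.778$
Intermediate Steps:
$H = 0$ ($H = 2 - 2 = 0$)
$D{\left(o \right)} = -4$ ($D{\left(o \right)} = \left(-4\right) 1 = -4$)
$k{\left(f \right)} = \frac{1}{6}$ ($k{\left(f \right)} = \frac{1}{0 + 6} = \frac{1}{6}$)
$q{\left(r \right)} = \left(-4 + r\right)^{2}$
$q{\left(k{\left(1 \right)} \right)} D{\left(0 \right)} = \left(-4 + \frac{1}{6}\right)^{2} \left(-4\right) = \left(- \frac{23}{6}\right)^{2} \left(-4\right) = \frac{529}{36} \left(-4\right) = - \frac{529}{9}$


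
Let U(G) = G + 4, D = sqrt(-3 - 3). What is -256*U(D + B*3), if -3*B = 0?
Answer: -1024 - 256*I*sqrt(6) ≈ -1024.0 - 627.07*I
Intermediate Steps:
B = 0 (B = -1/3*0 = 0)
D = I*sqrt(6) (D = sqrt(-6) = I*sqrt(6) ≈ 2.4495*I)
U(G) = 4 + G
-256*U(D + B*3) = -256*(4 + (I*sqrt(6) + 0*3)) = -256*(4 + (I*sqrt(6) + 0)) = -256*(4 + I*sqrt(6)) = -1024 - 256*I*sqrt(6)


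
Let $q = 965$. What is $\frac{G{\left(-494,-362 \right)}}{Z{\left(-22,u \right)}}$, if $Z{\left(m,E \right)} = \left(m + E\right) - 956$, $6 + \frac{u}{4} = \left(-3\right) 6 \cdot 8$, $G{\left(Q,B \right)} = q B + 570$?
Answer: $\frac{174380}{789} \approx 221.01$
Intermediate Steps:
$G{\left(Q,B \right)} = 570 + 965 B$ ($G{\left(Q,B \right)} = 965 B + 570 = 570 + 965 B$)
$u = -600$ ($u = -24 + 4 \left(-3\right) 6 \cdot 8 = -24 + 4 \left(\left(-18\right) 8\right) = -24 + 4 \left(-144\right) = -24 - 576 = -600$)
$Z{\left(m,E \right)} = -956 + E + m$ ($Z{\left(m,E \right)} = \left(E + m\right) - 956 = -956 + E + m$)
$\frac{G{\left(-494,-362 \right)}}{Z{\left(-22,u \right)}} = \frac{570 + 965 \left(-362\right)}{-956 - 600 - 22} = \frac{570 - 349330}{-1578} = \left(-348760\right) \left(- \frac{1}{1578}\right) = \frac{174380}{789}$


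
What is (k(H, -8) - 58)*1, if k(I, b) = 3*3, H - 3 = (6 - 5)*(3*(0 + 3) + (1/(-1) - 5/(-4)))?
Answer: -49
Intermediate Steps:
H = 49/4 (H = 3 + (6 - 5)*(3*(0 + 3) + (1/(-1) - 5/(-4))) = 3 + 1*(3*3 + (1*(-1) - 5*(-1/4))) = 3 + 1*(9 + (-1 + 5/4)) = 3 + 1*(9 + 1/4) = 3 + 1*(37/4) = 3 + 37/4 = 49/4 ≈ 12.250)
k(I, b) = 9
(k(H, -8) - 58)*1 = (9 - 58)*1 = -49*1 = -49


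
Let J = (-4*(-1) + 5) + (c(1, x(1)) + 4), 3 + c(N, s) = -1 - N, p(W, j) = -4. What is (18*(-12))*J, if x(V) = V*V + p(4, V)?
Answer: -1728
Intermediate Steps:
x(V) = -4 + V**2 (x(V) = V*V - 4 = V**2 - 4 = -4 + V**2)
c(N, s) = -4 - N (c(N, s) = -3 + (-1 - N) = -4 - N)
J = 8 (J = (-4*(-1) + 5) + ((-4 - 1*1) + 4) = (4 + 5) + ((-4 - 1) + 4) = 9 + (-5 + 4) = 9 - 1 = 8)
(18*(-12))*J = (18*(-12))*8 = -216*8 = -1728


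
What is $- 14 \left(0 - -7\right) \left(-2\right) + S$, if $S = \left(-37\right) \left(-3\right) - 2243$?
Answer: $-1936$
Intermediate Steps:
$S = -2132$ ($S = 111 - 2243 = -2132$)
$- 14 \left(0 - -7\right) \left(-2\right) + S = - 14 \left(0 - -7\right) \left(-2\right) - 2132 = - 14 \left(0 + 7\right) \left(-2\right) - 2132 = \left(-14\right) 7 \left(-2\right) - 2132 = \left(-98\right) \left(-2\right) - 2132 = 196 - 2132 = -1936$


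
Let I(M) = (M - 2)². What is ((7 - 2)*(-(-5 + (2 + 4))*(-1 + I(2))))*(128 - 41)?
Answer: 435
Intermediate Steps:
I(M) = (-2 + M)²
((7 - 2)*(-(-5 + (2 + 4))*(-1 + I(2))))*(128 - 41) = ((7 - 2)*(-(-5 + (2 + 4))*(-1 + (-2 + 2)²)))*(128 - 41) = (5*(-(-5 + 6)*(-1 + 0²)))*87 = (5*(-(-1 + 0)))*87 = (5*(-(-1)))*87 = (5*(-1*(-1)))*87 = (5*1)*87 = 5*87 = 435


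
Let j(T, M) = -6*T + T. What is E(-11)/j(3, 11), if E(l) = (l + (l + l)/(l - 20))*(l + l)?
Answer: -7018/465 ≈ -15.092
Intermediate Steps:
E(l) = 2*l*(l + 2*l/(-20 + l)) (E(l) = (l + (2*l)/(-20 + l))*(2*l) = (l + 2*l/(-20 + l))*(2*l) = 2*l*(l + 2*l/(-20 + l)))
j(T, M) = -5*T
E(-11)/j(3, 11) = (2*(-11)**2*(-18 - 11)/(-20 - 11))/((-5*3)) = (2*121*(-29)/(-31))/(-15) = (2*121*(-1/31)*(-29))*(-1/15) = (7018/31)*(-1/15) = -7018/465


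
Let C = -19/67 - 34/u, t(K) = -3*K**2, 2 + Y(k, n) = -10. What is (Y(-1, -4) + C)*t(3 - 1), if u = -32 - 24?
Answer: 65715/469 ≈ 140.12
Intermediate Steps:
u = -56
Y(k, n) = -12 (Y(k, n) = -2 - 10 = -12)
C = 607/1876 (C = -19/67 - 34/(-56) = -19*1/67 - 34*(-1/56) = -19/67 + 17/28 = 607/1876 ≈ 0.32356)
(Y(-1, -4) + C)*t(3 - 1) = (-12 + 607/1876)*(-3*(3 - 1)**2) = -(-65715)*2**2/1876 = -(-65715)*4/1876 = -21905/1876*(-12) = 65715/469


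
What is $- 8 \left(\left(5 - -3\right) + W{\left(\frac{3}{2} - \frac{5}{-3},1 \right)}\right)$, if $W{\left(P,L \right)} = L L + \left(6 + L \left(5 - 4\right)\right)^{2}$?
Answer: $-464$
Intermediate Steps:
$W{\left(P,L \right)} = L^{2} + \left(6 + L\right)^{2}$ ($W{\left(P,L \right)} = L^{2} + \left(6 + L 1\right)^{2} = L^{2} + \left(6 + L\right)^{2}$)
$- 8 \left(\left(5 - -3\right) + W{\left(\frac{3}{2} - \frac{5}{-3},1 \right)}\right) = - 8 \left(\left(5 - -3\right) + \left(1^{2} + \left(6 + 1\right)^{2}\right)\right) = - 8 \left(\left(5 + 3\right) + \left(1 + 7^{2}\right)\right) = - 8 \left(8 + \left(1 + 49\right)\right) = - 8 \left(8 + 50\right) = \left(-8\right) 58 = -464$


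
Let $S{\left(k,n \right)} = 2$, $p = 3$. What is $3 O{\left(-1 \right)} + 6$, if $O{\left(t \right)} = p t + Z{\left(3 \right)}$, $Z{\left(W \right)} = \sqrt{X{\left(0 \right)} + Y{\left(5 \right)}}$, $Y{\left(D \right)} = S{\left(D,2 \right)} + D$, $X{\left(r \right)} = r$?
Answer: $-3 + 3 \sqrt{7} \approx 4.9373$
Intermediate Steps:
$Y{\left(D \right)} = 2 + D$
$Z{\left(W \right)} = \sqrt{7}$ ($Z{\left(W \right)} = \sqrt{0 + \left(2 + 5\right)} = \sqrt{0 + 7} = \sqrt{7}$)
$O{\left(t \right)} = \sqrt{7} + 3 t$ ($O{\left(t \right)} = 3 t + \sqrt{7} = \sqrt{7} + 3 t$)
$3 O{\left(-1 \right)} + 6 = 3 \left(\sqrt{7} + 3 \left(-1\right)\right) + 6 = 3 \left(\sqrt{7} - 3\right) + 6 = 3 \left(-3 + \sqrt{7}\right) + 6 = \left(-9 + 3 \sqrt{7}\right) + 6 = -3 + 3 \sqrt{7}$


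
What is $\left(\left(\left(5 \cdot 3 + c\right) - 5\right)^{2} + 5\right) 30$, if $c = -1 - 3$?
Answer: $1230$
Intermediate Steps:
$c = -4$
$\left(\left(\left(5 \cdot 3 + c\right) - 5\right)^{2} + 5\right) 30 = \left(\left(\left(5 \cdot 3 - 4\right) - 5\right)^{2} + 5\right) 30 = \left(\left(\left(15 - 4\right) - 5\right)^{2} + 5\right) 30 = \left(\left(11 - 5\right)^{2} + 5\right) 30 = \left(6^{2} + 5\right) 30 = \left(36 + 5\right) 30 = 41 \cdot 30 = 1230$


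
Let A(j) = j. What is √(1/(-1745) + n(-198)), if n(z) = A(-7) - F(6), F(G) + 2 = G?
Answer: 2*I*√8374255/1745 ≈ 3.3167*I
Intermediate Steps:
F(G) = -2 + G
n(z) = -11 (n(z) = -7 - (-2 + 6) = -7 - 1*4 = -7 - 4 = -11)
√(1/(-1745) + n(-198)) = √(1/(-1745) - 11) = √(-1/1745 - 11) = √(-19196/1745) = 2*I*√8374255/1745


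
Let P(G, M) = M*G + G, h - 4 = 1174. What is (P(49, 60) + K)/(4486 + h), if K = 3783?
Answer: 1693/1416 ≈ 1.1956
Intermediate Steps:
h = 1178 (h = 4 + 1174 = 1178)
P(G, M) = G + G*M (P(G, M) = G*M + G = G + G*M)
(P(49, 60) + K)/(4486 + h) = (49*(1 + 60) + 3783)/(4486 + 1178) = (49*61 + 3783)/5664 = (2989 + 3783)*(1/5664) = 6772*(1/5664) = 1693/1416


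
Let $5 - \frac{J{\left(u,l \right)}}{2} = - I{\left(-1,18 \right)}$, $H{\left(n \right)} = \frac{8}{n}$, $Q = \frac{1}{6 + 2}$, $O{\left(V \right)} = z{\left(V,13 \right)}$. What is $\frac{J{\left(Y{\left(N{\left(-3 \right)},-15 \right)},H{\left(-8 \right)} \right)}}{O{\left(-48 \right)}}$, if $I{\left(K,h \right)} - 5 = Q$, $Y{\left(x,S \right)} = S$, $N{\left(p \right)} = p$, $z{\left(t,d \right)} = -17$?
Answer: $- \frac{81}{68} \approx -1.1912$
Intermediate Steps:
$O{\left(V \right)} = -17$
$Q = \frac{1}{8} \approx 0.125$
$I{\left(K,h \right)} = \frac{41}{8}$ ($I{\left(K,h \right)} = 5 + \frac{1}{8} = \frac{41}{8}$)
$J{\left(u,l \right)} = \frac{81}{4}$ ($J{\left(u,l \right)} = 10 - 2 \left(\left(-1\right) \frac{41}{8}\right) = 10 - - \frac{41}{4} = 10 + \frac{41}{4} = \frac{81}{4}$)
$\frac{J{\left(Y{\left(N{\left(-3 \right)},-15 \right)},H{\left(-8 \right)} \right)}}{O{\left(-48 \right)}} = \frac{81}{4 \left(-17\right)} = \frac{81}{4} \left(- \frac{1}{17}\right) = - \frac{81}{68}$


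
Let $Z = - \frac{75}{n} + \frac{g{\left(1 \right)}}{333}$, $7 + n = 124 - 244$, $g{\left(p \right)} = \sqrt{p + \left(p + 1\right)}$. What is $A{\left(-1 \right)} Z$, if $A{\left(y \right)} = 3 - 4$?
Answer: $- \frac{75}{127} - \frac{\sqrt{3}}{333} \approx -0.59575$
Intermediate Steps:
$g{\left(p \right)} = \sqrt{1 + 2 p}$ ($g{\left(p \right)} = \sqrt{p + \left(1 + p\right)} = \sqrt{1 + 2 p}$)
$A{\left(y \right)} = -1$
$n = -127$ ($n = -7 + \left(124 - 244\right) = -7 - 120 = -127$)
$Z = \frac{75}{127} + \frac{\sqrt{3}}{333}$ ($Z = - \frac{75}{-127} + \frac{\sqrt{1 + 2 \cdot 1}}{333} = \left(-75\right) \left(- \frac{1}{127}\right) + \sqrt{1 + 2} \cdot \frac{1}{333} = \frac{75}{127} + \sqrt{3} \cdot \frac{1}{333} = \frac{75}{127} + \frac{\sqrt{3}}{333} \approx 0.59575$)
$A{\left(-1 \right)} Z = - (\frac{75}{127} + \frac{\sqrt{3}}{333}) = - \frac{75}{127} - \frac{\sqrt{3}}{333}$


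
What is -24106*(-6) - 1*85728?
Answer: 58908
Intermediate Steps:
-24106*(-6) - 1*85728 = 144636 - 85728 = 58908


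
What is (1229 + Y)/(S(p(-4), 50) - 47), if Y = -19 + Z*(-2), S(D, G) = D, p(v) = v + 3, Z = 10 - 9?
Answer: -151/6 ≈ -25.167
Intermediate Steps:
Z = 1
p(v) = 3 + v
Y = -21 (Y = -19 + 1*(-2) = -19 - 2 = -21)
(1229 + Y)/(S(p(-4), 50) - 47) = (1229 - 21)/((3 - 4) - 47) = 1208/(-1 - 47) = 1208/(-48) = 1208*(-1/48) = -151/6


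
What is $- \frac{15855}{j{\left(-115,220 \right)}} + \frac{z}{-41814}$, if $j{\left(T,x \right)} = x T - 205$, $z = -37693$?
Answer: $\frac{324864187}{213293214} \approx 1.5231$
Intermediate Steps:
$j{\left(T,x \right)} = -205 + T x$ ($j{\left(T,x \right)} = T x - 205 = -205 + T x$)
$- \frac{15855}{j{\left(-115,220 \right)}} + \frac{z}{-41814} = - \frac{15855}{-205 - 25300} - \frac{37693}{-41814} = - \frac{15855}{-205 - 25300} - - \frac{37693}{41814} = - \frac{15855}{-25505} + \frac{37693}{41814} = \left(-15855\right) \left(- \frac{1}{25505}\right) + \frac{37693}{41814} = \frac{3171}{5101} + \frac{37693}{41814} = \frac{324864187}{213293214}$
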